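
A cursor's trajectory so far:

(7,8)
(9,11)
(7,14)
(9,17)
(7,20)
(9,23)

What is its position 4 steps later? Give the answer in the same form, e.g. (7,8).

First: cycles through 7, 9 every 2 steps. Step 9 lands at position 1 of the cycle → 9.
Second: linear, +3 per step → 35 at step 9.

(9,35)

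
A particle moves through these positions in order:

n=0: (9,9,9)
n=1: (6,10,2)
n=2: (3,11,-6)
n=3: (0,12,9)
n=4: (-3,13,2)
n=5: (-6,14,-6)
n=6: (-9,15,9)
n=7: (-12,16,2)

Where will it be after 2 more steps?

First: linear, -3 per step → -18 at step 9.
Second: linear, +1 per step → 18 at step 9.
Third: cycles through 9, 2, -6 every 3 steps. Step 9 lands at position 0 of the cycle → 9.

(-18,18,9)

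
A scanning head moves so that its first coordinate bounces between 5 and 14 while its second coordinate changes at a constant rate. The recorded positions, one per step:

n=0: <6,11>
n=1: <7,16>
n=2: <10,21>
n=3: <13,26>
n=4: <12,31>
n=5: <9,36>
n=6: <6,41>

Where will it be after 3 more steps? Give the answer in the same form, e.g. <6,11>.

The first coordinate reflects between 5 and 14, moving 3 per step.
  step 7: 6 → 7
  step 8: 7 → 10
  step 9: 10 → 13
The second coordinate changes by +5 each step: at step 9 it is 56.

<13,56>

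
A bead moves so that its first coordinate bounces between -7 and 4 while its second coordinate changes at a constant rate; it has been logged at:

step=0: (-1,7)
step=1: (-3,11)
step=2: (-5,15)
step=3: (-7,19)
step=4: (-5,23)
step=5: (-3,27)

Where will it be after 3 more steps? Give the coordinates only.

The first coordinate travels 2 per step and bounces off the walls at -7 and 4.
  step 6: -3 → -1
  step 7: -1 → 1
  step 8: 1 → 3
The second coordinate changes by +4 each step: at step 8 it is 39.

(3,39)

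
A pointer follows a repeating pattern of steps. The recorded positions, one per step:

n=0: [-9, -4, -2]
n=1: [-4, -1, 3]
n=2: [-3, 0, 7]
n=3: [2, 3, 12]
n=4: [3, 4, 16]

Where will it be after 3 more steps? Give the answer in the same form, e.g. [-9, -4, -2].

[14, 11, 30]

Step-to-step displacements: [+5, +3, +5], [+1, +1, +4], [+5, +3, +5], [+1, +1, +4] — a repeating cycle of length 2.
step 5: apply [+5, +3, +5] → [8, 7, 21]
step 6: apply [+1, +1, +4] → [9, 8, 25]
step 7: apply [+5, +3, +5] → [14, 11, 30]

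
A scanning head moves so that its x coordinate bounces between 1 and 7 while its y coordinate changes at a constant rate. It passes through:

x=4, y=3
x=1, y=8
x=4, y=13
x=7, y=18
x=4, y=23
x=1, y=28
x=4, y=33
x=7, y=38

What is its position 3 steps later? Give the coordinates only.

x=4, y=53

The x coordinate travels 3 per step and bounces off the walls at 1 and 7.
  step 8: 7 → 4
  step 9: 4 → 1
  step 10: 1 → 4
The y coordinate changes by +5 each step: at step 10 it is 53.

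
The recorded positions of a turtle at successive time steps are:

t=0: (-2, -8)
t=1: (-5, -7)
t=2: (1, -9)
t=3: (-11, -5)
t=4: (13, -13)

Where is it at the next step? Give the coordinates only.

Step-to-step displacements: (-3, +1), (+6, -2), (-12, +4), (+24, -8); each is -2× the previous.
step 5: (13, -13) + (-48, +16) → (-35, 3)

(-35, 3)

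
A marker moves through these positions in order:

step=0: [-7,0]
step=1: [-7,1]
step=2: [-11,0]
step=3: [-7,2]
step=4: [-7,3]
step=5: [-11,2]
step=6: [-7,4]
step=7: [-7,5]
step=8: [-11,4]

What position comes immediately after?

The moves between consecutive positions are [+0,+1], [-4,-1], [+4,+2], [+0,+1], [-4,-1], [+4,+2], [+0,+1], [-4,-1]; they repeat the 3-cycle [[+0,+1], [-4,-1], [+4,+2]].
step 9: apply [+4,+2] → [-7,6]

[-7,6]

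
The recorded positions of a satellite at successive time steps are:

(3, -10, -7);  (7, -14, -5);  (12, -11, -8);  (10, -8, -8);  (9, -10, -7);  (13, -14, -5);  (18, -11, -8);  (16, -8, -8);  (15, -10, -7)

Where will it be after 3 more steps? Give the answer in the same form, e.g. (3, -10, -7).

(22, -8, -8)

The moves between consecutive positions are (+4, -4, +2), (+5, +3, -3), (-2, +3, +0), (-1, -2, +1), (+4, -4, +2), (+5, +3, -3), (-2, +3, +0), (-1, -2, +1); they repeat the 4-cycle [(+4, -4, +2), (+5, +3, -3), (-2, +3, +0), (-1, -2, +1)].
step 9: apply (+4, -4, +2) → (19, -14, -5)
step 10: apply (+5, +3, -3) → (24, -11, -8)
step 11: apply (-2, +3, +0) → (22, -8, -8)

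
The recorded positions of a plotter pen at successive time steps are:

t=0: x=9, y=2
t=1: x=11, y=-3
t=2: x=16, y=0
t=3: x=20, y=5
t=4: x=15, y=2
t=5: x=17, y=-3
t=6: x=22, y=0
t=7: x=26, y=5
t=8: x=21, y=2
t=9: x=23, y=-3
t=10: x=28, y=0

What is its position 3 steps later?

Step-to-step displacements: (+2, -5), (+5, +3), (+4, +5), (-5, -3), (+2, -5), (+5, +3), (+4, +5), (-5, -3), (+2, -5), (+5, +3) — a repeating cycle of length 4.
step 11: apply (+4, +5) → x=32, y=5
step 12: apply (-5, -3) → x=27, y=2
step 13: apply (+2, -5) → x=29, y=-3

x=29, y=-3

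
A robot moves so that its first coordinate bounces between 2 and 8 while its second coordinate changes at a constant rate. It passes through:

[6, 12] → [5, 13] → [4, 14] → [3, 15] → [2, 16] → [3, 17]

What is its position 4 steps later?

[7, 21]

The first coordinate travels 1 per step and bounces off the walls at 2 and 8.
  step 6: 3 → 4
  step 7: 4 → 5
  step 8: 5 → 6
  step 9: 6 → 7
The second coordinate changes by +1 each step: at step 9 it is 21.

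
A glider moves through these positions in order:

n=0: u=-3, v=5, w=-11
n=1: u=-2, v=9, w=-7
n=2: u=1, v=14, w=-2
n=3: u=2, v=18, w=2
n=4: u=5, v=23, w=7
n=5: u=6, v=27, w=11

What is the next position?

The moves between consecutive positions are (+1,+4,+4), (+3,+5,+5), (+1,+4,+4), (+3,+5,+5), (+1,+4,+4); they repeat the 2-cycle [(+1,+4,+4), (+3,+5,+5)].
step 6: apply (+3,+5,+5) → u=9, v=32, w=16

u=9, v=32, w=16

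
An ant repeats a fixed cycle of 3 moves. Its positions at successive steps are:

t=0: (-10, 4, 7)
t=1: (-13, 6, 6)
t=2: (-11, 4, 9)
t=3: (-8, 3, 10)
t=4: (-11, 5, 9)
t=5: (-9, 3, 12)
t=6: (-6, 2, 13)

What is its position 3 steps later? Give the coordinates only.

The moves between consecutive positions are (-3, +2, -1), (+2, -2, +3), (+3, -1, +1), (-3, +2, -1), (+2, -2, +3), (+3, -1, +1); they repeat the 3-cycle [(-3, +2, -1), (+2, -2, +3), (+3, -1, +1)].
step 7: apply (-3, +2, -1) → (-9, 4, 12)
step 8: apply (+2, -2, +3) → (-7, 2, 15)
step 9: apply (+3, -1, +1) → (-4, 1, 16)

(-4, 1, 16)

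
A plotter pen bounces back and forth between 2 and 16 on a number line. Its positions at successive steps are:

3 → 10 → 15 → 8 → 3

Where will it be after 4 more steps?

3

The value reflects between 2 and 16, moving 7 per step.
  step 5: 3 → 10
  step 6: 10 → 15
  step 7: 15 → 8
  step 8: 8 → 3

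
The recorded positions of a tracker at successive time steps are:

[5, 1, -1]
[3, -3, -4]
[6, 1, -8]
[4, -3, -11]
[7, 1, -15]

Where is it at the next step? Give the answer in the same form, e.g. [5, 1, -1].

Step-to-step displacements: [-2, -4, -3], [+3, +4, -4], [-2, -4, -3], [+3, +4, -4] — a repeating cycle of length 2.
step 5: apply [-2, -4, -3] → [5, -3, -18]

[5, -3, -18]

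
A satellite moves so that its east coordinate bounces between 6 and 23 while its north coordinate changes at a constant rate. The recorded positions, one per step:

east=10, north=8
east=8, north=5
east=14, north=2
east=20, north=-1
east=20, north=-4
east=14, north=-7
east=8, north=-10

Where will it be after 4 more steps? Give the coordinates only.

east=18, north=-22

The east coordinate travels 6 per step and bounces off the walls at 6 and 23.
  step 7: 8 → 10
  step 8: 10 → 16
  step 9: 16 → 22
  step 10: 22 → 18
The north coordinate changes by -3 each step: at step 10 it is -22.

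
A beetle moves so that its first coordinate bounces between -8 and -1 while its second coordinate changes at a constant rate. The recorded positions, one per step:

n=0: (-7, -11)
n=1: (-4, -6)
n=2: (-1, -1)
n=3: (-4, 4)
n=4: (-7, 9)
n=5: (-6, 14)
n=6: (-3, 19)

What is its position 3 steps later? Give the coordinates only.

(-8, 34)

The first coordinate travels 3 per step and bounces off the walls at -8 and -1.
  step 7: -3 → -2
  step 8: -2 → -5
  step 9: -5 → -8
The second coordinate changes by +5 each step: at step 9 it is 34.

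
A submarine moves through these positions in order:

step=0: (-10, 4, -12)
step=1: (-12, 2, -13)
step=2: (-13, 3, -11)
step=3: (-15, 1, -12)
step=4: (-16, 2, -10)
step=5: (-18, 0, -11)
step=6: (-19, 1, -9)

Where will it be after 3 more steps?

(-24, -2, -9)

The moves between consecutive positions are (-2, -2, -1), (-1, +1, +2), (-2, -2, -1), (-1, +1, +2), (-2, -2, -1), (-1, +1, +2); they repeat the 2-cycle [(-2, -2, -1), (-1, +1, +2)].
step 7: apply (-2, -2, -1) → (-21, -1, -10)
step 8: apply (-1, +1, +2) → (-22, 0, -8)
step 9: apply (-2, -2, -1) → (-24, -2, -9)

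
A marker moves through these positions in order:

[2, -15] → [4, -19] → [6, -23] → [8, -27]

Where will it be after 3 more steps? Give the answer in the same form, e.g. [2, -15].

[14, -39]

Each step adds [+2, -4] to the position.
step 4: [8, -27] + [+2, -4] → [10, -31]
step 5: [10, -31] + [+2, -4] → [12, -35]
step 6: [12, -35] + [+2, -4] → [14, -39]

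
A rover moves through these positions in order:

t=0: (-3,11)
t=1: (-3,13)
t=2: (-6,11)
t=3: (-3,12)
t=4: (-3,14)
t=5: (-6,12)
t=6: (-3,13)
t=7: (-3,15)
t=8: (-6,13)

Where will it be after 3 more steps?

Step-to-step displacements: (+0,+2), (-3,-2), (+3,+1), (+0,+2), (-3,-2), (+3,+1), (+0,+2), (-3,-2) — a repeating cycle of length 3.
step 9: apply (+3,+1) → (-3,14)
step 10: apply (+0,+2) → (-3,16)
step 11: apply (-3,-2) → (-6,14)

(-6,14)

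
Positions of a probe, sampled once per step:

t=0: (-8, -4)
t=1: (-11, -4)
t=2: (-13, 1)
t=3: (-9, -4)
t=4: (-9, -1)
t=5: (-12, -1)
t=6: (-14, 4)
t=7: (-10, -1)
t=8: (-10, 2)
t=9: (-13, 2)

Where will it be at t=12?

(-11, 5)

Differencing gives (-3, +0), (-2, +5), (+4, -5), (+0, +3), (-3, +0), (-2, +5), (+4, -5), (+0, +3), (-3, +0). This is the pattern (-3, +0), (-2, +5), (+4, -5), (+0, +3) repeated.
step 10: apply (-2, +5) → (-15, 7)
step 11: apply (+4, -5) → (-11, 2)
step 12: apply (+0, +3) → (-11, 5)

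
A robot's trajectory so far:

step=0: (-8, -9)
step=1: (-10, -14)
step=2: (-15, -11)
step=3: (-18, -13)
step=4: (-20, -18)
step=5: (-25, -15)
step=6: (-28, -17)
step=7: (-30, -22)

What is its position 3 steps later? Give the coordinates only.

(-40, -26)

Differencing gives (-2, -5), (-5, +3), (-3, -2), (-2, -5), (-5, +3), (-3, -2), (-2, -5). This is the pattern (-2, -5), (-5, +3), (-3, -2) repeated.
step 8: apply (-5, +3) → (-35, -19)
step 9: apply (-3, -2) → (-38, -21)
step 10: apply (-2, -5) → (-40, -26)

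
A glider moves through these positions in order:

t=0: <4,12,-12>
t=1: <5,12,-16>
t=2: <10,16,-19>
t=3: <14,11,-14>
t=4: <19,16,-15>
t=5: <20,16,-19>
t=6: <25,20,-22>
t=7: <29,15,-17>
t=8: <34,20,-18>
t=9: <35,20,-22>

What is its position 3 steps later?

Step-to-step displacements: <+1,+0,-4>, <+5,+4,-3>, <+4,-5,+5>, <+5,+5,-1>, <+1,+0,-4>, <+5,+4,-3>, <+4,-5,+5>, <+5,+5,-1>, <+1,+0,-4> — a repeating cycle of length 4.
step 10: apply <+5,+4,-3> → <40,24,-25>
step 11: apply <+4,-5,+5> → <44,19,-20>
step 12: apply <+5,+5,-1> → <49,24,-21>

<49,24,-21>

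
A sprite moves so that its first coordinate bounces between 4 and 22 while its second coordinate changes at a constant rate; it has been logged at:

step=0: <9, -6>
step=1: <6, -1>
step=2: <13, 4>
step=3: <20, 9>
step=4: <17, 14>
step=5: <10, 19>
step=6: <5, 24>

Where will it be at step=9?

<18, 39>

The first coordinate reflects between 4 and 22, moving 7 per step.
  step 7: 5 → 12
  step 8: 12 → 19
  step 9: 19 → 18
The second coordinate changes by +5 each step: at step 9 it is 39.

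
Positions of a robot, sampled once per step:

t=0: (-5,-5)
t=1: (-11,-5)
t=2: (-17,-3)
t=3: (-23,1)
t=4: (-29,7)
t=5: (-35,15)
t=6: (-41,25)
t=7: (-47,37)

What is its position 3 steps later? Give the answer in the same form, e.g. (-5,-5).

First differences are (-6,+0), (-6,+2), (-6,+4), (-6,+6), (-6,+8), (-6,+10), (-6,+12); their common second difference is (+0,+2) (constant acceleration).
step 8: (-47,37) + (-6,+14) → (-53,51)
step 9: (-53,51) + (-6,+16) → (-59,67)
step 10: (-59,67) + (-6,+18) → (-65,85)

(-65,85)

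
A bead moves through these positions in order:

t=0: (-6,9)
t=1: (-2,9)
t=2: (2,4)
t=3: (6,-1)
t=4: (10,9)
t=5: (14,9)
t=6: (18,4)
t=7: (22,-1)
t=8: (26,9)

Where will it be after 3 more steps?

First: linear, +4 per step → 38 at step 11.
Second: cycles through 9, 9, 4, -1 every 4 steps. Step 11 lands at position 3 of the cycle → -1.

(38,-1)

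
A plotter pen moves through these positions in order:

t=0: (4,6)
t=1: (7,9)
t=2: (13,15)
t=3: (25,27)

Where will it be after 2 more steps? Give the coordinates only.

Step-to-step displacements: (+3,+3), (+6,+6), (+12,+12); each is 2× the previous.
step 4: (25,27) + (+24,+24) → (49,51)
step 5: (49,51) + (+48,+48) → (97,99)

(97,99)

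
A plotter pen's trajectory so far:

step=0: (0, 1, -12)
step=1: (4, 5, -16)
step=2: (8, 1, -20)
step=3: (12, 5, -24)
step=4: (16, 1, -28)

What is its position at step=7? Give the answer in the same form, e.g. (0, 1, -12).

(28, 5, -40)

First: linear, +4 per step → 28 at step 7.
Second: cycles through 1, 5 every 2 steps. Step 7 lands at position 1 of the cycle → 5.
Third: linear, -4 per step → -40 at step 7.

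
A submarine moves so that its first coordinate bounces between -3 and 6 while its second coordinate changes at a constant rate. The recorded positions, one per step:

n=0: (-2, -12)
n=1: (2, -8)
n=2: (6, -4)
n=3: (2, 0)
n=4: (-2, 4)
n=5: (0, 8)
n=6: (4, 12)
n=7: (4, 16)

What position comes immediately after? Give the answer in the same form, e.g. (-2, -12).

(0, 20)

The first coordinate reflects between -3 and 6, moving 4 per step.
  step 8: 4 → 0
The second coordinate changes by +4 each step: at step 8 it is 20.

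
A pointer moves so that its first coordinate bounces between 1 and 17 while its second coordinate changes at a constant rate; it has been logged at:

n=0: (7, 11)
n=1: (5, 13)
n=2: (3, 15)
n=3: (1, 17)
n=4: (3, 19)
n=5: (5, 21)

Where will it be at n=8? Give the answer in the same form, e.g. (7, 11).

The first coordinate travels 2 per step and bounces off the walls at 1 and 17.
  step 6: 5 → 7
  step 7: 7 → 9
  step 8: 9 → 11
The second coordinate changes by +2 each step: at step 8 it is 27.

(11, 27)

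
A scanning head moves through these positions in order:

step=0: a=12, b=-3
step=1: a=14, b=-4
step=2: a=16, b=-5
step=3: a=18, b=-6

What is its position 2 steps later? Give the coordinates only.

a=22, b=-8

Constant displacement of (+2, -1) per step.
step 4: a=18, b=-6 + (+2, -1) → a=20, b=-7
step 5: a=20, b=-7 + (+2, -1) → a=22, b=-8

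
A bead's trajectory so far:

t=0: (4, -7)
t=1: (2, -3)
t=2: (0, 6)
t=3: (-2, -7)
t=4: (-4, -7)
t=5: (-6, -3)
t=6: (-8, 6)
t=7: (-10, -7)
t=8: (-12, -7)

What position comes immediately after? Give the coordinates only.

(-14, -3)

The first coordinate changes by -2 each step, so at step 9 it is 4 + 9·(-2) = -14.
The second coordinate repeats the cycle [-7, -3, 6, -7] with period 4; step 9 mod 4 = 1, giving -3.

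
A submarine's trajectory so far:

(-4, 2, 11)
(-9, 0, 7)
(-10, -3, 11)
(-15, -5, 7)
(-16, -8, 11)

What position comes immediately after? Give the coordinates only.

(-21, -10, 7)

Step-to-step displacements: (-5, -2, -4), (-1, -3, +4), (-5, -2, -4), (-1, -3, +4) — a repeating cycle of length 2.
step 5: apply (-5, -2, -4) → (-21, -10, 7)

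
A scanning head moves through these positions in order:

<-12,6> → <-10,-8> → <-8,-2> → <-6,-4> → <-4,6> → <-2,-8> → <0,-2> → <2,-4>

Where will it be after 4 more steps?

<10,-4>

First: linear, +2 per step → 10 at step 11.
Second: cycles through 6, -8, -2, -4 every 4 steps. Step 11 lands at position 3 of the cycle → -4.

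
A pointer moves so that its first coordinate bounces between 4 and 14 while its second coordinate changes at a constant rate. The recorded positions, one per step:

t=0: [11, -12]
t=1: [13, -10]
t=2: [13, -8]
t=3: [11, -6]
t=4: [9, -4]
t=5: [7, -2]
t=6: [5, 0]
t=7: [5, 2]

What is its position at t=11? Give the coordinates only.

[13, 10]

The first coordinate reflects between 4 and 14, moving 2 per step.
  step 8: 5 → 7
  step 9: 7 → 9
  step 10: 9 → 11
  step 11: 11 → 13
The second coordinate changes by +2 each step: at step 11 it is 10.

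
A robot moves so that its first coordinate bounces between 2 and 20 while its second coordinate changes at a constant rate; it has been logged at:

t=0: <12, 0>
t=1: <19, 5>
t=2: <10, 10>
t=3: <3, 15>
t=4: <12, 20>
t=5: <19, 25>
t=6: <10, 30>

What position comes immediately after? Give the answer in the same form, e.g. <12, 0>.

<3, 35>

The first coordinate reflects between 2 and 20, moving 9 per step.
  step 7: 10 → 3
The second coordinate changes by +5 each step: at step 7 it is 35.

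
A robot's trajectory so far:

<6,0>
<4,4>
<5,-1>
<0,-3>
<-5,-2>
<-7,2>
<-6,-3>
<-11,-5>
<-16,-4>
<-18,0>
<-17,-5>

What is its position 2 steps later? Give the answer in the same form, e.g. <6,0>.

Step-to-step displacements: <-2,+4>, <+1,-5>, <-5,-2>, <-5,+1>, <-2,+4>, <+1,-5>, <-5,-2>, <-5,+1>, <-2,+4>, <+1,-5> — a repeating cycle of length 4.
step 11: apply <-5,-2> → <-22,-7>
step 12: apply <-5,+1> → <-27,-6>

<-27,-6>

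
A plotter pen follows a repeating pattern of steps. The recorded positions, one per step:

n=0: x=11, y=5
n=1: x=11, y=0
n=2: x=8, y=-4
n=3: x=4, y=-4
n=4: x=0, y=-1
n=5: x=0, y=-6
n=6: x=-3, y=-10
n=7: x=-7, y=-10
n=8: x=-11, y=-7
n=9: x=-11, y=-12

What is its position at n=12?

x=-22, y=-13

Step-to-step displacements: (+0,-5), (-3,-4), (-4,+0), (-4,+3), (+0,-5), (-3,-4), (-4,+0), (-4,+3), (+0,-5) — a repeating cycle of length 4.
step 10: apply (-3,-4) → x=-14, y=-16
step 11: apply (-4,+0) → x=-18, y=-16
step 12: apply (-4,+3) → x=-22, y=-13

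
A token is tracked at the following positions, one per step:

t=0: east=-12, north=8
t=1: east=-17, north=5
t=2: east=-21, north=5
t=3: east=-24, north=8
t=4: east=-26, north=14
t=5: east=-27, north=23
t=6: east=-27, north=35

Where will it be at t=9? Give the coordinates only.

east=-21, north=89

Taking differences between consecutive positions: (-5,-3), (-4,+0), (-3,+3), (-2,+6), (-1,+9), (+0,+12). These grow by (+1,+3) each step.
step 7: east=-27, north=35 + (+1,+15) → east=-26, north=50
step 8: east=-26, north=50 + (+2,+18) → east=-24, north=68
step 9: east=-24, north=68 + (+3,+21) → east=-21, north=89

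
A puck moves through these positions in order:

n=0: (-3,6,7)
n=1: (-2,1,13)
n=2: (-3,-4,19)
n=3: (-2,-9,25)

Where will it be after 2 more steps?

(-2,-19,37)

The first coordinate repeats the cycle [-3, -2] with period 2; step 5 mod 2 = 1, giving -2.
The second coordinate changes by -5 each step, so at step 5 it is 6 + 5·(-5) = -19.
The third coordinate changes by +6 each step, so at step 5 it is 7 + 5·(6) = 37.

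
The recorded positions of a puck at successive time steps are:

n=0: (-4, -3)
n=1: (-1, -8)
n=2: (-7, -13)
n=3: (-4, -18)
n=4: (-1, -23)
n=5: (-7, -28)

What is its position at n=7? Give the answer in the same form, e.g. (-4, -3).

(-1, -38)

First: cycles through -4, -1, -7 every 3 steps. Step 7 lands at position 1 of the cycle → -1.
Second: linear, -5 per step → -38 at step 7.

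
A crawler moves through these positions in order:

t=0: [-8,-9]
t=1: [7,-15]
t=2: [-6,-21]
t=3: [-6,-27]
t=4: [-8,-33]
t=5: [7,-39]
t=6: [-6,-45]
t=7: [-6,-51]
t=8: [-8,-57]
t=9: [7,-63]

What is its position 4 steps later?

[7,-87]

First: cycles through -8, 7, -6, -6 every 4 steps. Step 13 lands at position 1 of the cycle → 7.
Second: linear, -6 per step → -87 at step 13.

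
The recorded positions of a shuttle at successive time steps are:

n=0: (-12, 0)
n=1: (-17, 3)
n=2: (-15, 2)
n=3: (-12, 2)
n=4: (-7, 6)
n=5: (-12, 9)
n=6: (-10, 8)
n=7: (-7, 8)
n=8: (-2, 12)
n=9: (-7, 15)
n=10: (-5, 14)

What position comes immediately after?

Differencing gives (-5, +3), (+2, -1), (+3, +0), (+5, +4), (-5, +3), (+2, -1), (+3, +0), (+5, +4), (-5, +3), (+2, -1). This is the pattern (-5, +3), (+2, -1), (+3, +0), (+5, +4) repeated.
step 11: apply (+3, +0) → (-2, 14)

(-2, 14)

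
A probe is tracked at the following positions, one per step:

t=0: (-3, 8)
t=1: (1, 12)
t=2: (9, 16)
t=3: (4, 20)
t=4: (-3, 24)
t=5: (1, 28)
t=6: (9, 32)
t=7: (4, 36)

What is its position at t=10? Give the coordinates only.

The first coordinate repeats the cycle [-3, 1, 9, 4] with period 4; step 10 mod 4 = 2, giving 9.
The second coordinate changes by +4 each step, so at step 10 it is 8 + 10·(4) = 48.

(9, 48)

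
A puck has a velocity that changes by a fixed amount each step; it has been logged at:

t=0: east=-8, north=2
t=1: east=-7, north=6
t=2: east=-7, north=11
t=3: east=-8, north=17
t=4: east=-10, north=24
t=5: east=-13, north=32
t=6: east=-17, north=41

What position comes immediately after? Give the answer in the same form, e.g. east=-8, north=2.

Taking differences between consecutive positions: (+1,+4), (+0,+5), (-1,+6), (-2,+7), (-3,+8), (-4,+9). These grow by (-1,+1) each step.
step 7: east=-17, north=41 + (-5,+10) → east=-22, north=51

east=-22, north=51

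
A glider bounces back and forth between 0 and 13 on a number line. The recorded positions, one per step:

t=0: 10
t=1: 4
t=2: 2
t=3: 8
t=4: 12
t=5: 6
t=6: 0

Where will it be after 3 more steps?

8

The value travels 6 per step and bounces off the walls at 0 and 13.
  step 7: 0 → 6
  step 8: 6 → 12
  step 9: 12 → 8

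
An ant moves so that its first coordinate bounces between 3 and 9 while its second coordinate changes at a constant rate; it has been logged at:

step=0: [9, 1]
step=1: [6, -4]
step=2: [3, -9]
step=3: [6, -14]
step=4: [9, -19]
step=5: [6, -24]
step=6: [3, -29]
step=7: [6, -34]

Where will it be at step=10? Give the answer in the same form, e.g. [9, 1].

The first coordinate reflects between 3 and 9, moving 3 per step.
  step 8: 6 → 9
  step 9: 9 → 6
  step 10: 6 → 3
The second coordinate changes by -5 each step: at step 10 it is -49.

[3, -49]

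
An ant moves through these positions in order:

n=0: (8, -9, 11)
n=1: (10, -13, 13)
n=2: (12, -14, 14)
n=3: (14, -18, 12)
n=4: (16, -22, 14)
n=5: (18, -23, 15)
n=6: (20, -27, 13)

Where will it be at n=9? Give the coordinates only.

The moves between consecutive positions are (+2, -4, +2), (+2, -1, +1), (+2, -4, -2), (+2, -4, +2), (+2, -1, +1), (+2, -4, -2); they repeat the 3-cycle [(+2, -4, +2), (+2, -1, +1), (+2, -4, -2)].
step 7: apply (+2, -4, +2) → (22, -31, 15)
step 8: apply (+2, -1, +1) → (24, -32, 16)
step 9: apply (+2, -4, -2) → (26, -36, 14)

(26, -36, 14)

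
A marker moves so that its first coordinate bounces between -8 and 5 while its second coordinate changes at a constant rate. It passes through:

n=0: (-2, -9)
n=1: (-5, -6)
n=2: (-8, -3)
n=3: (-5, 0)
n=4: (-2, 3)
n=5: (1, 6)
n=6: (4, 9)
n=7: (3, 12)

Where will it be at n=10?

The first coordinate travels 3 per step and bounces off the walls at -8 and 5.
  step 8: 3 → 0
  step 9: 0 → -3
  step 10: -3 → -6
The second coordinate changes by +3 each step: at step 10 it is 21.

(-6, 21)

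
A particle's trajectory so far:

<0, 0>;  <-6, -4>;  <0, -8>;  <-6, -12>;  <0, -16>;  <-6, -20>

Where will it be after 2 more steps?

First: cycles through 0, -6 every 2 steps. Step 7 lands at position 1 of the cycle → -6.
Second: linear, -4 per step → -28 at step 7.

<-6, -28>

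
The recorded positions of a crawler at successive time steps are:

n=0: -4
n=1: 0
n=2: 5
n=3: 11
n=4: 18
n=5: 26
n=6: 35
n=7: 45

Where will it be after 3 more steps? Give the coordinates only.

Taking differences between consecutive positions: +4, +5, +6, +7, +8, +9, +10. These grow by +1 each step.
step 8: 45 + 11 → 56
step 9: 56 + 12 → 68
step 10: 68 + 13 → 81

81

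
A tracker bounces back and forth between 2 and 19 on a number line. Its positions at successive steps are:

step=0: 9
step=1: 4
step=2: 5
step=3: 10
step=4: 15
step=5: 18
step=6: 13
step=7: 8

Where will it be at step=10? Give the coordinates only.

The value reflects between 2 and 19, moving 5 per step.
  step 8: 8 → 3
  step 9: 3 → 6
  step 10: 6 → 11

11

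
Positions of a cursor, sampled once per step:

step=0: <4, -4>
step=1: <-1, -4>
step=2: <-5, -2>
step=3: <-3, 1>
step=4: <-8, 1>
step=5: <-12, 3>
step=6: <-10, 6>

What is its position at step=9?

<-17, 11>

Differencing gives <-5, +0>, <-4, +2>, <+2, +3>, <-5, +0>, <-4, +2>, <+2, +3>. This is the pattern <-5, +0>, <-4, +2>, <+2, +3> repeated.
step 7: apply <-5, +0> → <-15, 6>
step 8: apply <-4, +2> → <-19, 8>
step 9: apply <+2, +3> → <-17, 11>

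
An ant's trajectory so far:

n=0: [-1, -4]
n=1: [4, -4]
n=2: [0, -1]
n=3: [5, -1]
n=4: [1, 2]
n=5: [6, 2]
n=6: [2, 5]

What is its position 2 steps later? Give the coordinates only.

The moves between consecutive positions are [+5, +0], [-4, +3], [+5, +0], [-4, +3], [+5, +0], [-4, +3]; they repeat the 2-cycle [[+5, +0], [-4, +3]].
step 7: apply [+5, +0] → [7, 5]
step 8: apply [-4, +3] → [3, 8]

[3, 8]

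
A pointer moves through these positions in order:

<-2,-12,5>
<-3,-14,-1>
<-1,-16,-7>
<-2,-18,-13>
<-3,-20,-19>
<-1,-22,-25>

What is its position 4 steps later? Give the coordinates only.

The first coordinate repeats the cycle [-2, -3, -1] with period 3; step 9 mod 3 = 0, giving -2.
The second coordinate changes by -2 each step, so at step 9 it is -12 + 9·(-2) = -30.
The third coordinate changes by -6 each step, so at step 9 it is 5 + 9·(-6) = -49.

<-2,-30,-49>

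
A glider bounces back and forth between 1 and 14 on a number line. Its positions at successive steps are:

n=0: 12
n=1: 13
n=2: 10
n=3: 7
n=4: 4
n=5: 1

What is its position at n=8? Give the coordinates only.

The value travels 3 per step and bounces off the walls at 1 and 14.
  step 6: 1 → 4
  step 7: 4 → 7
  step 8: 7 → 10

10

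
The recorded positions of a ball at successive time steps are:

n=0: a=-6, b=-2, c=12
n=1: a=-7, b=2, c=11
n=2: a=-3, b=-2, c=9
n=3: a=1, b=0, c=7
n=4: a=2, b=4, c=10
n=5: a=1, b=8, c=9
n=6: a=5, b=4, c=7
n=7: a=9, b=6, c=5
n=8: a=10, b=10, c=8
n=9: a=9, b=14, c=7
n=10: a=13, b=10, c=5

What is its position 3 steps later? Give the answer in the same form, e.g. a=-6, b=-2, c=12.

a=17, b=20, c=5

Step-to-step displacements: (-1, +4, -1), (+4, -4, -2), (+4, +2, -2), (+1, +4, +3), (-1, +4, -1), (+4, -4, -2), (+4, +2, -2), (+1, +4, +3), (-1, +4, -1), (+4, -4, -2) — a repeating cycle of length 4.
step 11: apply (+4, +2, -2) → a=17, b=12, c=3
step 12: apply (+1, +4, +3) → a=18, b=16, c=6
step 13: apply (-1, +4, -1) → a=17, b=20, c=5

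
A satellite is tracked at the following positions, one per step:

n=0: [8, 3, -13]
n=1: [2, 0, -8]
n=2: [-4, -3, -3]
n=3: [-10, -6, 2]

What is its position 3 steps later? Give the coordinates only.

Each step adds [-6, -3, +5] to the position.
step 4: [-10, -6, 2] + [-6, -3, +5] → [-16, -9, 7]
step 5: [-16, -9, 7] + [-6, -3, +5] → [-22, -12, 12]
step 6: [-22, -12, 12] + [-6, -3, +5] → [-28, -15, 17]

[-28, -15, 17]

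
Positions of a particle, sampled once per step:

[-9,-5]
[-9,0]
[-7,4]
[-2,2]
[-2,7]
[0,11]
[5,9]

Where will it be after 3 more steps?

Differencing gives [+0,+5], [+2,+4], [+5,-2], [+0,+5], [+2,+4], [+5,-2]. This is the pattern [+0,+5], [+2,+4], [+5,-2] repeated.
step 7: apply [+0,+5] → [5,14]
step 8: apply [+2,+4] → [7,18]
step 9: apply [+5,-2] → [12,16]

[12,16]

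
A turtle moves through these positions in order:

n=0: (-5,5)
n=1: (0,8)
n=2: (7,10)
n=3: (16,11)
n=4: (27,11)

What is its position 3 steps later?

First differences are (+5,+3), (+7,+2), (+9,+1), (+11,+0); their common second difference is (+2,-1) (constant acceleration).
step 5: (27,11) + (+13,-1) → (40,10)
step 6: (40,10) + (+15,-2) → (55,8)
step 7: (55,8) + (+17,-3) → (72,5)

(72,5)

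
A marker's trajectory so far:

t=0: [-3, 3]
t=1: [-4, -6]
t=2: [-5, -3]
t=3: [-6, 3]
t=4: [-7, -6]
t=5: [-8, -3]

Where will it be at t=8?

First: linear, -1 per step → -11 at step 8.
Second: cycles through 3, -6, -3 every 3 steps. Step 8 lands at position 2 of the cycle → -3.

[-11, -3]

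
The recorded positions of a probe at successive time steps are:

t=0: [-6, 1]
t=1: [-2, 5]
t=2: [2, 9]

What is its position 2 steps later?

[10, 17]

Each step adds [+4, +4] to the position.
step 3: [2, 9] + [+4, +4] → [6, 13]
step 4: [6, 13] + [+4, +4] → [10, 17]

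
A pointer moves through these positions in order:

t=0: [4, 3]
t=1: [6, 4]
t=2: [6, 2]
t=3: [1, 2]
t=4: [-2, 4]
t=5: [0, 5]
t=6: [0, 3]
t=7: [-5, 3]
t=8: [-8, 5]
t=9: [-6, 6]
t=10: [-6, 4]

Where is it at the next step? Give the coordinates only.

Differencing gives [+2, +1], [+0, -2], [-5, +0], [-3, +2], [+2, +1], [+0, -2], [-5, +0], [-3, +2], [+2, +1], [+0, -2]. This is the pattern [+2, +1], [+0, -2], [-5, +0], [-3, +2] repeated.
step 11: apply [-5, +0] → [-11, 4]

[-11, 4]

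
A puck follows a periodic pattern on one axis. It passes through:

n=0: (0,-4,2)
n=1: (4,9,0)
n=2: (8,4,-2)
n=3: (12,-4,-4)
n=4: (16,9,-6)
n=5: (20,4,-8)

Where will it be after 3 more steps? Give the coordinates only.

First: linear, +4 per step → 32 at step 8.
Second: cycles through -4, 9, 4 every 3 steps. Step 8 lands at position 2 of the cycle → 4.
Third: linear, -2 per step → -14 at step 8.

(32,4,-14)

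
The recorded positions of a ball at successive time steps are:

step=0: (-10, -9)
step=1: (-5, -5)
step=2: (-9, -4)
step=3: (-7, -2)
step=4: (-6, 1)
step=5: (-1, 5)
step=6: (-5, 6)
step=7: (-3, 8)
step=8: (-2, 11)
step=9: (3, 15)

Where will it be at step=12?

(2, 21)

The moves between consecutive positions are (+5, +4), (-4, +1), (+2, +2), (+1, +3), (+5, +4), (-4, +1), (+2, +2), (+1, +3), (+5, +4); they repeat the 4-cycle [(+5, +4), (-4, +1), (+2, +2), (+1, +3)].
step 10: apply (-4, +1) → (-1, 16)
step 11: apply (+2, +2) → (1, 18)
step 12: apply (+1, +3) → (2, 21)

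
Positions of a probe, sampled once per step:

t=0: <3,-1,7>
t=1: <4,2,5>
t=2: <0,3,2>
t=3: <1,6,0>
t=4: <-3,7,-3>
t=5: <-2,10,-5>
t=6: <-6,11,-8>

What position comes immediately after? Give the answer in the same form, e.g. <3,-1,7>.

Differencing gives <+1,+3,-2>, <-4,+1,-3>, <+1,+3,-2>, <-4,+1,-3>, <+1,+3,-2>, <-4,+1,-3>. This is the pattern <+1,+3,-2>, <-4,+1,-3> repeated.
step 7: apply <+1,+3,-2> → <-5,14,-10>

<-5,14,-10>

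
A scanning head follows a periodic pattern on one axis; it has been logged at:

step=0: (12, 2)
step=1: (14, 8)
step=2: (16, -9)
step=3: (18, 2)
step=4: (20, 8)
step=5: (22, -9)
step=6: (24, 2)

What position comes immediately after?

First: linear, +2 per step → 26 at step 7.
Second: cycles through 2, 8, -9 every 3 steps. Step 7 lands at position 1 of the cycle → 8.

(26, 8)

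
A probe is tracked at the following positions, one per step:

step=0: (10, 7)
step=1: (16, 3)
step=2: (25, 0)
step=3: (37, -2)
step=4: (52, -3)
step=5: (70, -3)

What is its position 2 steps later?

(115, 0)

Successive displacements: (+6, -4), (+9, -3), (+12, -2), (+15, -1), (+18, +0) — each changes by (+3, +1).
step 6: (70, -3) + (+21, +1) → (91, -2)
step 7: (91, -2) + (+24, +2) → (115, 0)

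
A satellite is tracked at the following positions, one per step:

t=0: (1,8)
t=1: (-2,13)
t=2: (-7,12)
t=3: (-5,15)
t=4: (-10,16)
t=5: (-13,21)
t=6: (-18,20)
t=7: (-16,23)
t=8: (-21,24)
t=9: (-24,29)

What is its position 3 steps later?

(-32,32)

Step-to-step displacements: (-3,+5), (-5,-1), (+2,+3), (-5,+1), (-3,+5), (-5,-1), (+2,+3), (-5,+1), (-3,+5) — a repeating cycle of length 4.
step 10: apply (-5,-1) → (-29,28)
step 11: apply (+2,+3) → (-27,31)
step 12: apply (-5,+1) → (-32,32)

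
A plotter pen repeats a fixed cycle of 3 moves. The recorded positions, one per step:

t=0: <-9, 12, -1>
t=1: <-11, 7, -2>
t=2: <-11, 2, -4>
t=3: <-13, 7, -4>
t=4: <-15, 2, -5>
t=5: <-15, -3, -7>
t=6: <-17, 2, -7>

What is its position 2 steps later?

<-19, -8, -10>

The moves between consecutive positions are <-2, -5, -1>, <+0, -5, -2>, <-2, +5, +0>, <-2, -5, -1>, <+0, -5, -2>, <-2, +5, +0>; they repeat the 3-cycle [<-2, -5, -1>, <+0, -5, -2>, <-2, +5, +0>].
step 7: apply <-2, -5, -1> → <-19, -3, -8>
step 8: apply <+0, -5, -2> → <-19, -8, -10>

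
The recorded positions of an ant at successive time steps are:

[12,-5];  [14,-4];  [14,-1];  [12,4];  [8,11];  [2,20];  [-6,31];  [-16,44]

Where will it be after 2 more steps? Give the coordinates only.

Taking differences between consecutive positions: [+2,+1], [+0,+3], [-2,+5], [-4,+7], [-6,+9], [-8,+11], [-10,+13]. These grow by [-2,+2] each step.
step 8: [-16,44] + [-12,+15] → [-28,59]
step 9: [-28,59] + [-14,+17] → [-42,76]

[-42,76]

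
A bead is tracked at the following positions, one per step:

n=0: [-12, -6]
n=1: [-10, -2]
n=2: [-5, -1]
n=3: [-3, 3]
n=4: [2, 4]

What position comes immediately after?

[4, 8]

The moves between consecutive positions are [+2, +4], [+5, +1], [+2, +4], [+5, +1]; they repeat the 2-cycle [[+2, +4], [+5, +1]].
step 5: apply [+2, +4] → [4, 8]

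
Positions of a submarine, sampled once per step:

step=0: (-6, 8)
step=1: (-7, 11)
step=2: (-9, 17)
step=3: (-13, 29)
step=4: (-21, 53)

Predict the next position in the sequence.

(-37, 101)

Consecutive displacements (-1, +3), (-2, +6), (-4, +12), (-8, +24) scale by a factor of 2 each step.
step 5: (-21, 53) + (-16, +48) → (-37, 101)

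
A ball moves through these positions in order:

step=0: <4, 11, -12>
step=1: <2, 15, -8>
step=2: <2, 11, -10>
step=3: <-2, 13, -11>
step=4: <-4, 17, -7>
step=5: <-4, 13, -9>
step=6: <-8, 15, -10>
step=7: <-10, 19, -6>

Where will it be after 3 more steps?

Differencing gives <-2, +4, +4>, <+0, -4, -2>, <-4, +2, -1>, <-2, +4, +4>, <+0, -4, -2>, <-4, +2, -1>, <-2, +4, +4>. This is the pattern <-2, +4, +4>, <+0, -4, -2>, <-4, +2, -1> repeated.
step 8: apply <+0, -4, -2> → <-10, 15, -8>
step 9: apply <-4, +2, -1> → <-14, 17, -9>
step 10: apply <-2, +4, +4> → <-16, 21, -5>

<-16, 21, -5>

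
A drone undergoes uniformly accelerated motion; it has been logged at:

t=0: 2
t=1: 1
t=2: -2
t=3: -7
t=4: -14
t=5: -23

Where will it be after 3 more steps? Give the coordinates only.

-62

First differences are -1, -3, -5, -7, -9; their common second difference is -2 (constant acceleration).
step 6: -23 − 11 → -34
step 7: -34 − 13 → -47
step 8: -47 − 15 → -62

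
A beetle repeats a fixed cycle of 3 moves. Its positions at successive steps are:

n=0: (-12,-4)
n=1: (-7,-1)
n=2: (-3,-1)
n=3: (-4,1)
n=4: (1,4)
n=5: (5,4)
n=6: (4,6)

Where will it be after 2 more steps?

Step-to-step displacements: (+5,+3), (+4,+0), (-1,+2), (+5,+3), (+4,+0), (-1,+2) — a repeating cycle of length 3.
step 7: apply (+5,+3) → (9,9)
step 8: apply (+4,+0) → (13,9)

(13,9)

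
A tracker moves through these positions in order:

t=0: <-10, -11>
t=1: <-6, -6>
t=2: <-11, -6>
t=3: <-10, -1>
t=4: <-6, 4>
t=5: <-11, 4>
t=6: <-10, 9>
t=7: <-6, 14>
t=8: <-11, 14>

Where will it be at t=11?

The moves between consecutive positions are <+4, +5>, <-5, +0>, <+1, +5>, <+4, +5>, <-5, +0>, <+1, +5>, <+4, +5>, <-5, +0>; they repeat the 3-cycle [<+4, +5>, <-5, +0>, <+1, +5>].
step 9: apply <+1, +5> → <-10, 19>
step 10: apply <+4, +5> → <-6, 24>
step 11: apply <-5, +0> → <-11, 24>

<-11, 24>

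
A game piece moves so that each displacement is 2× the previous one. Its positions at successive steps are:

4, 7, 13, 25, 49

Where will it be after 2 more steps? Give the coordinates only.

193

The jumps are +3, +6, +12, +24 — a geometric progression with ratio 2.
step 5: 49 + 48 → 97
step 6: 97 + 96 → 193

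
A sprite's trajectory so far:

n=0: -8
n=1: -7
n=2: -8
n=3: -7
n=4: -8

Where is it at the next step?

-7

Consecutive displacements +1, -1, +1, -1 scale by a factor of -1 each step.
step 5: -8 + 1 → -7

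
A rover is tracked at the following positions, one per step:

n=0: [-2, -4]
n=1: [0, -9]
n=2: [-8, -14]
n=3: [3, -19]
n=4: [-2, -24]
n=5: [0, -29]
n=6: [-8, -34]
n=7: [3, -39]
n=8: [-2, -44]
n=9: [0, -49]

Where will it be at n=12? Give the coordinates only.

The first coordinate repeats the cycle [-2, 0, -8, 3] with period 4; step 12 mod 4 = 0, giving -2.
The second coordinate changes by -5 each step, so at step 12 it is -4 + 12·(-5) = -64.

[-2, -64]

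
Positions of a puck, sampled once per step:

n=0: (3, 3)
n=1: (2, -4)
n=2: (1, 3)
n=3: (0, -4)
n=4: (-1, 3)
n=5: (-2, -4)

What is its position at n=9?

(-6, -4)

The first coordinate changes by -1 each step, so at step 9 it is 3 + 9·(-1) = -6.
The second coordinate repeats the cycle [3, -4] with period 2; step 9 mod 2 = 1, giving -4.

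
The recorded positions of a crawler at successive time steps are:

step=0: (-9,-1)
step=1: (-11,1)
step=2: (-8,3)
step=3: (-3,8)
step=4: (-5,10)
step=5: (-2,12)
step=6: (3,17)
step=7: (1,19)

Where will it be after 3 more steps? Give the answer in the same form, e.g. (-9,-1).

The moves between consecutive positions are (-2,+2), (+3,+2), (+5,+5), (-2,+2), (+3,+2), (+5,+5), (-2,+2); they repeat the 3-cycle [(-2,+2), (+3,+2), (+5,+5)].
step 8: apply (+3,+2) → (4,21)
step 9: apply (+5,+5) → (9,26)
step 10: apply (-2,+2) → (7,28)

(7,28)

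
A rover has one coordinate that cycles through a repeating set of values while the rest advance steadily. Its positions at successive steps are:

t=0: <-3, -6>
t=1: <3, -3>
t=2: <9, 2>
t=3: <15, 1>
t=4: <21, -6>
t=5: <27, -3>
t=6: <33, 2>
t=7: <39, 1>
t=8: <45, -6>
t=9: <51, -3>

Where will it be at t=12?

<69, -6>

The first coordinate changes by +6 each step, so at step 12 it is -3 + 12·(6) = 69.
The second coordinate repeats the cycle [-6, -3, 2, 1] with period 4; step 12 mod 4 = 0, giving -6.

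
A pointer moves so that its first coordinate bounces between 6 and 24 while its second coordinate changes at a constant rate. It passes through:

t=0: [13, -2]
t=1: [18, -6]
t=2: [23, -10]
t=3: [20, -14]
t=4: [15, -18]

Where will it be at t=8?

The first coordinate travels 5 per step and bounces off the walls at 6 and 24.
  step 5: 15 → 10
  step 6: 10 → 7
  step 7: 7 → 12
  step 8: 12 → 17
The second coordinate changes by -4 each step: at step 8 it is -34.

[17, -34]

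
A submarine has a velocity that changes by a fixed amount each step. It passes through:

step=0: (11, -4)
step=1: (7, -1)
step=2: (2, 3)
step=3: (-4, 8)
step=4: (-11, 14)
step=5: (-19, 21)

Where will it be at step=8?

First differences are (-4, +3), (-5, +4), (-6, +5), (-7, +6), (-8, +7); their common second difference is (-1, +1) (constant acceleration).
step 6: (-19, 21) + (-9, +8) → (-28, 29)
step 7: (-28, 29) + (-10, +9) → (-38, 38)
step 8: (-38, 38) + (-11, +10) → (-49, 48)

(-49, 48)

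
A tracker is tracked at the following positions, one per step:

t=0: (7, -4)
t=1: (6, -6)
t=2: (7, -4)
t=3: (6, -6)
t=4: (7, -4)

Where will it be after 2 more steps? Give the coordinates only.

Consecutive displacements (-1, -2), (+1, +2), (-1, -2), (+1, +2) scale by a factor of -1 each step.
step 5: (7, -4) + (-1, -2) → (6, -6)
step 6: (6, -6) + (+1, +2) → (7, -4)

(7, -4)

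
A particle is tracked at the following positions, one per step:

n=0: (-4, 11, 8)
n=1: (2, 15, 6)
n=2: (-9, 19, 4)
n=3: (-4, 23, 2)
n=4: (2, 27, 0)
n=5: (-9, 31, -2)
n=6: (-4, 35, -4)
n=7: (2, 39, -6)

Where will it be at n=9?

First: cycles through -4, 2, -9 every 3 steps. Step 9 lands at position 0 of the cycle → -4.
Second: linear, +4 per step → 47 at step 9.
Third: linear, -2 per step → -10 at step 9.

(-4, 47, -10)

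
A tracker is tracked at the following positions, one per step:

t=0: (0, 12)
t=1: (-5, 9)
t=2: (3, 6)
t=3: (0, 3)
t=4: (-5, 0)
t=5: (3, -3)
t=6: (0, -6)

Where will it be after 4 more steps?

The first coordinate repeats the cycle [0, -5, 3] with period 3; step 10 mod 3 = 1, giving -5.
The second coordinate changes by -3 each step, so at step 10 it is 12 + 10·(-3) = -18.

(-5, -18)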